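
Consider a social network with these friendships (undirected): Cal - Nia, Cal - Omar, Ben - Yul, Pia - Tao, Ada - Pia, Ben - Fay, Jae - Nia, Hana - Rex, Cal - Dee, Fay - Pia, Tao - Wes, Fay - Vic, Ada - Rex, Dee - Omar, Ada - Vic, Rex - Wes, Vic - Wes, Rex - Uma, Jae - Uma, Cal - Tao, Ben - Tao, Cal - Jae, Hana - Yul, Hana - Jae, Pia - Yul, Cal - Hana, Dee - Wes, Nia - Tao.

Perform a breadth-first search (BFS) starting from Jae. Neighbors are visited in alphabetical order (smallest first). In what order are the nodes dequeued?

Visit Jae; enqueue Cal, Hana, Nia, Uma → queue [Cal, Hana, Nia, Uma]
Visit Cal; enqueue Dee, Omar, Tao → queue [Hana, Nia, Uma, Dee, Omar, Tao]
Visit Hana; enqueue Rex, Yul → queue [Nia, Uma, Dee, Omar, Tao, Rex, Yul]
Visit Nia → queue [Uma, Dee, Omar, Tao, Rex, Yul]
Visit Uma → queue [Dee, Omar, Tao, Rex, Yul]
Visit Dee; enqueue Wes → queue [Omar, Tao, Rex, Yul, Wes]
Visit Omar → queue [Tao, Rex, Yul, Wes]
Visit Tao; enqueue Ben, Pia → queue [Rex, Yul, Wes, Ben, Pia]
Visit Rex; enqueue Ada → queue [Yul, Wes, Ben, Pia, Ada]
Visit Yul → queue [Wes, Ben, Pia, Ada]
Visit Wes; enqueue Vic → queue [Ben, Pia, Ada, Vic]
Visit Ben; enqueue Fay → queue [Pia, Ada, Vic, Fay]
Visit Pia → queue [Ada, Vic, Fay]
Visit Ada → queue [Vic, Fay]
Visit Vic → queue [Fay]
Visit Fay → queue []

Jae Cal Hana Nia Uma Dee Omar Tao Rex Yul Wes Ben Pia Ada Vic Fay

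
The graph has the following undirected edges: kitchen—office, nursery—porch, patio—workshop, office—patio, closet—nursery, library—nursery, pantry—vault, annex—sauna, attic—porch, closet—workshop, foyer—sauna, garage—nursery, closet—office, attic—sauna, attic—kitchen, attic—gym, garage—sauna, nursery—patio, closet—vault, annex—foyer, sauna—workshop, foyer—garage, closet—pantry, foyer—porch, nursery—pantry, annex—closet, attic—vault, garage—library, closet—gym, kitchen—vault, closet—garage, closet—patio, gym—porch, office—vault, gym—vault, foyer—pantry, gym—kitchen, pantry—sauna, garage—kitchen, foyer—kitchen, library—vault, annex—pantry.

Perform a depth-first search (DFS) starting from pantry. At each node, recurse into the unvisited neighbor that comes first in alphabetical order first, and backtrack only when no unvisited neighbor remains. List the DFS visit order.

pantry -> annex -> closet -> garage -> foyer -> kitchen -> attic -> gym -> porch -> nursery -> library -> vault -> office -> patio -> workshop -> sauna

Visit pantry
pantry → annex
annex → closet
closet → garage
garage → foyer
foyer → kitchen
kitchen → attic
attic → gym
gym → porch
porch → nursery
nursery → library
library → vault
vault → office
office → patio
patio → workshop
workshop → sauna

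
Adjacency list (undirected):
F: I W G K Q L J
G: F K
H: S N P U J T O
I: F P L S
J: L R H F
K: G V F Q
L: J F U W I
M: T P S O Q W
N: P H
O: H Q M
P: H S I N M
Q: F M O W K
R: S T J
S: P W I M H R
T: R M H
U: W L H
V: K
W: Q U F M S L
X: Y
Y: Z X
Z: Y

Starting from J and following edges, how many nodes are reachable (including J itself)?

18

BFS from J visits: J, R, L, H, F, T, S, W, U, I, P, O, N, Q, K, G, M, V
Reachable nodes: 18 of 21 total.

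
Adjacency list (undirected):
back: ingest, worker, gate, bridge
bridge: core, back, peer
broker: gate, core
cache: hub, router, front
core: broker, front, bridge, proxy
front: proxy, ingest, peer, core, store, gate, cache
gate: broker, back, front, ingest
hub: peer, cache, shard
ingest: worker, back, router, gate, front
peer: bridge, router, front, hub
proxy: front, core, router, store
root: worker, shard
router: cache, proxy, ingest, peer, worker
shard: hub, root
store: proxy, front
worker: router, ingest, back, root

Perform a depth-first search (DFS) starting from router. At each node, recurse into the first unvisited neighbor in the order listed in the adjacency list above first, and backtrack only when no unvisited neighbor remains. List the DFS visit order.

router cache hub peer bridge core broker gate back ingest worker root shard front proxy store

Visit router
router → cache
cache → hub
hub → peer
peer → bridge
bridge → core
core → broker
broker → gate
gate → back
back → ingest
ingest → worker
worker → root
root → shard
ingest → front
front → proxy
proxy → store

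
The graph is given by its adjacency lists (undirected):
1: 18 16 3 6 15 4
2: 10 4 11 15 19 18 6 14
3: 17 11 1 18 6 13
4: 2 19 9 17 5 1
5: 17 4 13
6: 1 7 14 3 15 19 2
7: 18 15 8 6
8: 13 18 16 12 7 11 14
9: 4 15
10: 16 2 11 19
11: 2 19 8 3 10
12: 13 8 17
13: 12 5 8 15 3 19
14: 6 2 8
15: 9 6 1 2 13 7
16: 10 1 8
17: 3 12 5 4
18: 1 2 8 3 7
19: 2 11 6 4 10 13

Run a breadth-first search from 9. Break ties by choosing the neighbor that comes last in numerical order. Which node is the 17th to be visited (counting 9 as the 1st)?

Visit 9; enqueue 15, 4 → queue [15, 4]
Visit 15; enqueue 13, 7, 6, 2, 1 → queue [4, 13, 7, 6, 2, 1]
Visit 4; enqueue 19, 17, 5 → queue [13, 7, 6, 2, 1, 19, 17, 5]
Visit 13; enqueue 12, 8, 3 → queue [7, 6, 2, 1, 19, 17, 5, 12, 8, 3]
Visit 7; enqueue 18 → queue [6, 2, 1, 19, 17, 5, 12, 8, 3, 18]
Visit 6; enqueue 14 → queue [2, 1, 19, 17, 5, 12, 8, 3, 18, 14]
Visit 2; enqueue 11, 10 → queue [1, 19, 17, 5, 12, 8, 3, 18, 14, 11, 10]
Visit 1; enqueue 16 → queue [19, 17, 5, 12, 8, 3, 18, 14, 11, 10, 16]
Visit 19 → queue [17, 5, 12, 8, 3, 18, 14, 11, 10, 16]
Visit 17 → queue [5, 12, 8, 3, 18, 14, 11, 10, 16]
Visit 5 → queue [12, 8, 3, 18, 14, 11, 10, 16]
Visit 12 → queue [8, 3, 18, 14, 11, 10, 16]
Visit 8 → queue [3, 18, 14, 11, 10, 16]
Visit 3 → queue [18, 14, 11, 10, 16]
Visit 18 → queue [14, 11, 10, 16]
Visit 14 → queue [11, 10, 16]
Visit 11 → queue [10, 16]
Visit 10 → queue [16]
Visit 16 → queue []

Visit order: 9, 15, 4, 13, 7, 6, 2, 1, 19, 17, 5, 12, 8, 3, 18, 14, 11, 10, 16

11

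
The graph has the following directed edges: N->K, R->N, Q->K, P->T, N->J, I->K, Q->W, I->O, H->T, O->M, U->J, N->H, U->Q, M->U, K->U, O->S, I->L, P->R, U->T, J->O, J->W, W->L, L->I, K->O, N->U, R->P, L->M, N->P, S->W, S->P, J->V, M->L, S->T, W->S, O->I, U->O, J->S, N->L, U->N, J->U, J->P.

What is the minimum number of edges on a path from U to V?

Level 0: U
Level 1: J, N, O, Q, T
Level 2: H, I, K, L, M, P, S, V, W
Level 3: R
V first appears at level 2.

2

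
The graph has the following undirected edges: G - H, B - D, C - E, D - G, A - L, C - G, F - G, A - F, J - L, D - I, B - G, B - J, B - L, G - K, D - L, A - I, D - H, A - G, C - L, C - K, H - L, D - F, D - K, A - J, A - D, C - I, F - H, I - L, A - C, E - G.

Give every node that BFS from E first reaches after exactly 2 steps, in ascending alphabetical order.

A, B, D, F, H, I, K, L

Level 0: E
Level 1: C, G
Level 2: A, B, D, F, H, I, K, L
Level 3: J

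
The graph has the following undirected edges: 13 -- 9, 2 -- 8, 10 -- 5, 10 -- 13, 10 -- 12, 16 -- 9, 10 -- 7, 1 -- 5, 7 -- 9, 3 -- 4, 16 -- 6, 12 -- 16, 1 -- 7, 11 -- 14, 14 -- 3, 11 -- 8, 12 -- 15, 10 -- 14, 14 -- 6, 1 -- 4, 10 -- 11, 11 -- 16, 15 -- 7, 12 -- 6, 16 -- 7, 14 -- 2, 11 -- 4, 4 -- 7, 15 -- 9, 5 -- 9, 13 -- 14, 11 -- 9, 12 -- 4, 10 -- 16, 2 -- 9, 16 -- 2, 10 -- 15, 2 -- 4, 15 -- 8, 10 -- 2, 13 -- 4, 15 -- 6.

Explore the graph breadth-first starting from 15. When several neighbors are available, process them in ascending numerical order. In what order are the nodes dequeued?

15 -> 6 -> 7 -> 8 -> 9 -> 10 -> 12 -> 14 -> 16 -> 1 -> 4 -> 2 -> 11 -> 5 -> 13 -> 3

Visit 15; enqueue 6, 7, 8, 9, 10, 12 → queue [6, 7, 8, 9, 10, 12]
Visit 6; enqueue 14, 16 → queue [7, 8, 9, 10, 12, 14, 16]
Visit 7; enqueue 1, 4 → queue [8, 9, 10, 12, 14, 16, 1, 4]
Visit 8; enqueue 2, 11 → queue [9, 10, 12, 14, 16, 1, 4, 2, 11]
Visit 9; enqueue 5, 13 → queue [10, 12, 14, 16, 1, 4, 2, 11, 5, 13]
Visit 10 → queue [12, 14, 16, 1, 4, 2, 11, 5, 13]
Visit 12 → queue [14, 16, 1, 4, 2, 11, 5, 13]
Visit 14; enqueue 3 → queue [16, 1, 4, 2, 11, 5, 13, 3]
Visit 16 → queue [1, 4, 2, 11, 5, 13, 3]
Visit 1 → queue [4, 2, 11, 5, 13, 3]
Visit 4 → queue [2, 11, 5, 13, 3]
Visit 2 → queue [11, 5, 13, 3]
Visit 11 → queue [5, 13, 3]
Visit 5 → queue [13, 3]
Visit 13 → queue [3]
Visit 3 → queue []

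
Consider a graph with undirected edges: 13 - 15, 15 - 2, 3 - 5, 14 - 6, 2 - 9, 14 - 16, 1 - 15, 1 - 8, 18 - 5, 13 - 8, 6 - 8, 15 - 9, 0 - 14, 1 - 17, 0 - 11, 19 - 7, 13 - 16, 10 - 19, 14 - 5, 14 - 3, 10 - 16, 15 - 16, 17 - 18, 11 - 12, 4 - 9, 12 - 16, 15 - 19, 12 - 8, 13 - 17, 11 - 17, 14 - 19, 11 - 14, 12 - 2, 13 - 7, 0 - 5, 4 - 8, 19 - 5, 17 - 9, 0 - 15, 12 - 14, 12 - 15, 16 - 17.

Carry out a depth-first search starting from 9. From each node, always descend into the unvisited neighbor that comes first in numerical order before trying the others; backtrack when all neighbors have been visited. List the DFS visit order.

9, 2, 12, 8, 1, 15, 0, 5, 3, 14, 6, 11, 17, 13, 7, 19, 10, 16, 18, 4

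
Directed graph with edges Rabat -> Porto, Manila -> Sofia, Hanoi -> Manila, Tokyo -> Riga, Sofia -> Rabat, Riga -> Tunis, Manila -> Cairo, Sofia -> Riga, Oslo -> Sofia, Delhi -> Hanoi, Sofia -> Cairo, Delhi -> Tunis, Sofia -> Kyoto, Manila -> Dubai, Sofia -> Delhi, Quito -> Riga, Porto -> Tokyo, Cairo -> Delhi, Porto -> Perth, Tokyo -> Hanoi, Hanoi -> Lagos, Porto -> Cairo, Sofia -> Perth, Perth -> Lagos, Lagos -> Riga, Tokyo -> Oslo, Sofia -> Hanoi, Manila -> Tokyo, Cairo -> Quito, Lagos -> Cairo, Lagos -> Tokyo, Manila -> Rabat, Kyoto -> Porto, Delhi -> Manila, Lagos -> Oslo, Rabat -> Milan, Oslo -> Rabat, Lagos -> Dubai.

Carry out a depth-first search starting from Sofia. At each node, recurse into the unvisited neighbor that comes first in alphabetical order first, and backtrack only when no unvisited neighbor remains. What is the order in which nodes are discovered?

Sofia, Cairo, Delhi, Hanoi, Lagos, Dubai, Oslo, Rabat, Milan, Porto, Perth, Tokyo, Riga, Tunis, Manila, Quito, Kyoto

Visit Sofia
Sofia → Cairo
Cairo → Delhi
Delhi → Hanoi
Hanoi → Lagos
Lagos → Dubai
Lagos → Oslo
Oslo → Rabat
Rabat → Milan
Rabat → Porto
Porto → Perth
Porto → Tokyo
Tokyo → Riga
Riga → Tunis
Hanoi → Manila
Cairo → Quito
Sofia → Kyoto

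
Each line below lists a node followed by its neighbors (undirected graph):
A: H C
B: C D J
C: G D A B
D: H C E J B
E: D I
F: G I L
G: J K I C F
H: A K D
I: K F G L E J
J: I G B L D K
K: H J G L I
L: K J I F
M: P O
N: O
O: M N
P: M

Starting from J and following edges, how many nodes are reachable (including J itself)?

12

BFS from J visits: J, L, K, I, G, D, B, F, H, E, C, A
Reachable nodes: 12 of 16 total.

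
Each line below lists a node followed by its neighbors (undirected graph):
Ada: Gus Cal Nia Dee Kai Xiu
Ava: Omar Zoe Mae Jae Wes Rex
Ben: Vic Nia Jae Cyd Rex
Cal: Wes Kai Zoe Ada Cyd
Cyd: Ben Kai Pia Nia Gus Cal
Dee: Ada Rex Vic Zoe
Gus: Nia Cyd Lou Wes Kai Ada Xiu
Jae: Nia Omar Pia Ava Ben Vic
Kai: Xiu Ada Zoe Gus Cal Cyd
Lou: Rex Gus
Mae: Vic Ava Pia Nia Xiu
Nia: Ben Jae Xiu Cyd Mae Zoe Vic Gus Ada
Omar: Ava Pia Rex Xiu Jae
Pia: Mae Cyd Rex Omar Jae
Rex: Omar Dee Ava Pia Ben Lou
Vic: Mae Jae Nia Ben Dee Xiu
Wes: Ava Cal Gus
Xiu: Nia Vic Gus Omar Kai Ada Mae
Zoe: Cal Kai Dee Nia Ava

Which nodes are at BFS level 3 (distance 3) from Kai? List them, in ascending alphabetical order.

Jae, Rex

Level 0: Kai
Level 1: Ada, Cal, Cyd, Gus, Xiu, Zoe
Level 2: Ava, Ben, Dee, Lou, Mae, Nia, Omar, Pia, Vic, Wes
Level 3: Jae, Rex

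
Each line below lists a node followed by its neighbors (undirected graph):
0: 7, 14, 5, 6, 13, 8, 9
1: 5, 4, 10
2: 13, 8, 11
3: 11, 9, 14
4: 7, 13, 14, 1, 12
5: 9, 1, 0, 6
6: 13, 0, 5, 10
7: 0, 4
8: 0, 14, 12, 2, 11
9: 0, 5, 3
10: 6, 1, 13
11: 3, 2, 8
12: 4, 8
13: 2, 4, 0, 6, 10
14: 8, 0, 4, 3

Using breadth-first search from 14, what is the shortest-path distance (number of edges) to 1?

Level 0: 14
Level 1: 0, 3, 4, 8
Level 2: 1, 2, 5, 6, 7, 9, 11, 12, 13
Level 3: 10
1 first appears at level 2.

2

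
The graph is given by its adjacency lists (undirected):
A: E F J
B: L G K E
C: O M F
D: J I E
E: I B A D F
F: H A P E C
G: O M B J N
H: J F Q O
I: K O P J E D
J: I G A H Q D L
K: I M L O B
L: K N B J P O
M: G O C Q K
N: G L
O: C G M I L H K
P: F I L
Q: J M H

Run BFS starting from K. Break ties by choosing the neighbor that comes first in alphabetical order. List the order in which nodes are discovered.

Visit K; enqueue B, I, L, M, O → queue [B, I, L, M, O]
Visit B; enqueue E, G → queue [I, L, M, O, E, G]
Visit I; enqueue D, J, P → queue [L, M, O, E, G, D, J, P]
Visit L; enqueue N → queue [M, O, E, G, D, J, P, N]
Visit M; enqueue C, Q → queue [O, E, G, D, J, P, N, C, Q]
Visit O; enqueue H → queue [E, G, D, J, P, N, C, Q, H]
Visit E; enqueue A, F → queue [G, D, J, P, N, C, Q, H, A, F]
Visit G → queue [D, J, P, N, C, Q, H, A, F]
Visit D → queue [J, P, N, C, Q, H, A, F]
Visit J → queue [P, N, C, Q, H, A, F]
Visit P → queue [N, C, Q, H, A, F]
Visit N → queue [C, Q, H, A, F]
Visit C → queue [Q, H, A, F]
Visit Q → queue [H, A, F]
Visit H → queue [A, F]
Visit A → queue [F]
Visit F → queue []

K → B → I → L → M → O → E → G → D → J → P → N → C → Q → H → A → F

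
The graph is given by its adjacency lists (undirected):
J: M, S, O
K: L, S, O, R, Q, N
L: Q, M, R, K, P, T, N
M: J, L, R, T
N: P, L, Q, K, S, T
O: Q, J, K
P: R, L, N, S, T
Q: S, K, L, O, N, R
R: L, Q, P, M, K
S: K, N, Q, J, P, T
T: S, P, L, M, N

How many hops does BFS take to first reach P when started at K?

2

Level 0: K
Level 1: L, N, O, Q, R, S
Level 2: J, M, P, T
P first appears at level 2.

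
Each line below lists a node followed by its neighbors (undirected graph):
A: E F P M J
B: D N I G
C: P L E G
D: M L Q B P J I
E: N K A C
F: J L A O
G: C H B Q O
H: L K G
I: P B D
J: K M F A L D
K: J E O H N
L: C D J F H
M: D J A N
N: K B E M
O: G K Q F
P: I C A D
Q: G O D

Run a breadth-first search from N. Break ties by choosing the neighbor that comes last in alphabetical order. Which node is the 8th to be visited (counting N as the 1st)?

Visit N; enqueue M, K, E, B → queue [M, K, E, B]
Visit M; enqueue J, D, A → queue [K, E, B, J, D, A]
Visit K; enqueue O, H → queue [E, B, J, D, A, O, H]
Visit E; enqueue C → queue [B, J, D, A, O, H, C]
Visit B; enqueue I, G → queue [J, D, A, O, H, C, I, G]
Visit J; enqueue L, F → queue [D, A, O, H, C, I, G, L, F]
Visit D; enqueue Q, P → queue [A, O, H, C, I, G, L, F, Q, P]
Visit A → queue [O, H, C, I, G, L, F, Q, P]
Visit O → queue [H, C, I, G, L, F, Q, P]
Visit H → queue [C, I, G, L, F, Q, P]
Visit C → queue [I, G, L, F, Q, P]
Visit I → queue [G, L, F, Q, P]
Visit G → queue [L, F, Q, P]
Visit L → queue [F, Q, P]
Visit F → queue [Q, P]
Visit Q → queue [P]
Visit P → queue []

Visit order: N, M, K, E, B, J, D, A, O, H, C, I, G, L, F, Q, P

A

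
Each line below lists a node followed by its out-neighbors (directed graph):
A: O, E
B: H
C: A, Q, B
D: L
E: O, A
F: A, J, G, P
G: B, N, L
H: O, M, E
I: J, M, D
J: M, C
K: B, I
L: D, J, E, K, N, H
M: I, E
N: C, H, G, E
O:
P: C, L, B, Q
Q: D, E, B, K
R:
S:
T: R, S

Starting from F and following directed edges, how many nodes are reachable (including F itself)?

17

BFS from F visits: F, A, G, J, P, E, O, B, L, N, C, M, Q, H, D, K, I
Reachable nodes: 17 of 20 total.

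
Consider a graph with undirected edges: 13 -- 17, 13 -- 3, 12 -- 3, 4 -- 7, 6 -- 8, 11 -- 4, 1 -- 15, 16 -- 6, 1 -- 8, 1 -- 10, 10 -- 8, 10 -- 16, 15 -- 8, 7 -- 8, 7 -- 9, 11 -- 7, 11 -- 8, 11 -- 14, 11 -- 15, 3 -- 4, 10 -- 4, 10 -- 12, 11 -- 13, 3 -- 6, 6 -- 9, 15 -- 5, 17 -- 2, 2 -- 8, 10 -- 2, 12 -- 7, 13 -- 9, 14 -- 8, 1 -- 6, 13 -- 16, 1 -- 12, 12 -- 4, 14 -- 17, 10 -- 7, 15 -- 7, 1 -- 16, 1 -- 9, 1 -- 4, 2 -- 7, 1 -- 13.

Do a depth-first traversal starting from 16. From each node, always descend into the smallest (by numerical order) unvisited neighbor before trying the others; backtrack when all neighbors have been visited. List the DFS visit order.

16 -> 1 -> 4 -> 3 -> 6 -> 8 -> 2 -> 7 -> 9 -> 13 -> 11 -> 14 -> 17 -> 15 -> 5 -> 10 -> 12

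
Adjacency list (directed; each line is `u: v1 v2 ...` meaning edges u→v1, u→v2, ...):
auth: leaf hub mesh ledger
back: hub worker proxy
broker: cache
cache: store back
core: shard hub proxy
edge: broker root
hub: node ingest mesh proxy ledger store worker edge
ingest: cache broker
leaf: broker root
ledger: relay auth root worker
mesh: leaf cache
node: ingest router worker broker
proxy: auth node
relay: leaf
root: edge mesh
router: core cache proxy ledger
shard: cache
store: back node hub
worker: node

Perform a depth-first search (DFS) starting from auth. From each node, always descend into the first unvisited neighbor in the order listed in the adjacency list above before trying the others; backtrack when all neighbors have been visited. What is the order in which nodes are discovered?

auth leaf broker cache store back hub node ingest router core shard proxy ledger relay root edge mesh worker

Visit auth
auth → leaf
leaf → broker
broker → cache
cache → store
store → back
back → hub
hub → node
node → ingest
node → router
router → core
core → shard
core → proxy
router → ledger
ledger → relay
ledger → root
root → edge
root → mesh
ledger → worker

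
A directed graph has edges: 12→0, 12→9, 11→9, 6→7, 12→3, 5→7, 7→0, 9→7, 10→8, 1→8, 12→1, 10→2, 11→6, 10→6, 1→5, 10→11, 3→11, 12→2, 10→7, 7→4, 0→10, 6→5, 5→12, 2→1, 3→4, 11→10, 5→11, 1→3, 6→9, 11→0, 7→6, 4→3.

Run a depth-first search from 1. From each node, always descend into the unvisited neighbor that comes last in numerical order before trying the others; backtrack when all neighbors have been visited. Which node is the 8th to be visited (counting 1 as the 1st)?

4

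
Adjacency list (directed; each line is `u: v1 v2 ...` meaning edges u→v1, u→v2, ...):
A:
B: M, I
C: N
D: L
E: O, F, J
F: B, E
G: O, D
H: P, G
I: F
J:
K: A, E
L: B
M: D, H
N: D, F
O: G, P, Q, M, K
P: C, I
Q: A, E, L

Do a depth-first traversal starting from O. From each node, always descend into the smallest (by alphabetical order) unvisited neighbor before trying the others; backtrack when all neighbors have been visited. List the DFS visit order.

O G D L B I F E J M H P C N K A Q

Visit O
O → G
G → D
D → L
L → B
B → I
I → F
F → E
E → J
B → M
M → H
H → P
P → C
C → N
O → K
K → A
O → Q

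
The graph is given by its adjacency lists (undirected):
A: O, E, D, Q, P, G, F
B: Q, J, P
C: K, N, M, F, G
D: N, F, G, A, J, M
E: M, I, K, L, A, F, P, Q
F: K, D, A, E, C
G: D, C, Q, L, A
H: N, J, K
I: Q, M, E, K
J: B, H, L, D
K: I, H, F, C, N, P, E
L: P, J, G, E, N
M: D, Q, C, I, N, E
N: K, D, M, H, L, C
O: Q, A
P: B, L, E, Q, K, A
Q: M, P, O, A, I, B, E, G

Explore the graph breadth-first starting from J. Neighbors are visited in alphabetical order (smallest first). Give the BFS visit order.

Visit J; enqueue B, D, H, L → queue [B, D, H, L]
Visit B; enqueue P, Q → queue [D, H, L, P, Q]
Visit D; enqueue A, F, G, M, N → queue [H, L, P, Q, A, F, G, M, N]
Visit H; enqueue K → queue [L, P, Q, A, F, G, M, N, K]
Visit L; enqueue E → queue [P, Q, A, F, G, M, N, K, E]
Visit P → queue [Q, A, F, G, M, N, K, E]
Visit Q; enqueue I, O → queue [A, F, G, M, N, K, E, I, O]
Visit A → queue [F, G, M, N, K, E, I, O]
Visit F; enqueue C → queue [G, M, N, K, E, I, O, C]
Visit G → queue [M, N, K, E, I, O, C]
Visit M → queue [N, K, E, I, O, C]
Visit N → queue [K, E, I, O, C]
Visit K → queue [E, I, O, C]
Visit E → queue [I, O, C]
Visit I → queue [O, C]
Visit O → queue [C]
Visit C → queue []

J B D H L P Q A F G M N K E I O C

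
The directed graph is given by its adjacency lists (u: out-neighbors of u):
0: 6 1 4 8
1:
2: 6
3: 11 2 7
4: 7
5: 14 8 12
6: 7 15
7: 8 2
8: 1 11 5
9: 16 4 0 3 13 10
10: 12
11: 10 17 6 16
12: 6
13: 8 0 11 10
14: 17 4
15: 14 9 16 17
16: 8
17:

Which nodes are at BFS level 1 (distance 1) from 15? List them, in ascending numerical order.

9, 14, 16, 17

Level 0: 15
Level 1: 9, 14, 16, 17
Level 2: 0, 3, 4, 8, 10, 13
Level 3: 1, 2, 5, 6, 7, 11, 12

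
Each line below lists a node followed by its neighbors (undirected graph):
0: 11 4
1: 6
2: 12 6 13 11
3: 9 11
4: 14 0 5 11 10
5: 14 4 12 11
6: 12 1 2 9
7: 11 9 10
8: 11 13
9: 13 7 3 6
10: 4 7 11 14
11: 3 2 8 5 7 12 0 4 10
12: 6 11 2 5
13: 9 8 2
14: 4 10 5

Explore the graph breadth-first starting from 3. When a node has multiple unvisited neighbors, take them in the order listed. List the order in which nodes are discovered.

Visit 3; enqueue 9, 11 → queue [9, 11]
Visit 9; enqueue 13, 7, 6 → queue [11, 13, 7, 6]
Visit 11; enqueue 2, 8, 5, 12, 0, 4, 10 → queue [13, 7, 6, 2, 8, 5, 12, 0, 4, 10]
Visit 13 → queue [7, 6, 2, 8, 5, 12, 0, 4, 10]
Visit 7 → queue [6, 2, 8, 5, 12, 0, 4, 10]
Visit 6; enqueue 1 → queue [2, 8, 5, 12, 0, 4, 10, 1]
Visit 2 → queue [8, 5, 12, 0, 4, 10, 1]
Visit 8 → queue [5, 12, 0, 4, 10, 1]
Visit 5; enqueue 14 → queue [12, 0, 4, 10, 1, 14]
Visit 12 → queue [0, 4, 10, 1, 14]
Visit 0 → queue [4, 10, 1, 14]
Visit 4 → queue [10, 1, 14]
Visit 10 → queue [1, 14]
Visit 1 → queue [14]
Visit 14 → queue []

3, 9, 11, 13, 7, 6, 2, 8, 5, 12, 0, 4, 10, 1, 14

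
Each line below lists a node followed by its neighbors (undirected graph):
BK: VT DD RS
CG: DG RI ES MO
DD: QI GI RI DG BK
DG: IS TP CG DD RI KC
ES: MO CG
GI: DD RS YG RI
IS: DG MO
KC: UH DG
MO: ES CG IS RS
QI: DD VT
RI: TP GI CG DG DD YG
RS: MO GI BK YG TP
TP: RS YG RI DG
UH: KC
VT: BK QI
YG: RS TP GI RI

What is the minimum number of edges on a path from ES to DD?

3

Level 0: ES
Level 1: CG, MO
Level 2: DG, IS, RI, RS
Level 3: BK, DD, GI, KC, TP, YG
Level 4: QI, UH, VT
DD first appears at level 3.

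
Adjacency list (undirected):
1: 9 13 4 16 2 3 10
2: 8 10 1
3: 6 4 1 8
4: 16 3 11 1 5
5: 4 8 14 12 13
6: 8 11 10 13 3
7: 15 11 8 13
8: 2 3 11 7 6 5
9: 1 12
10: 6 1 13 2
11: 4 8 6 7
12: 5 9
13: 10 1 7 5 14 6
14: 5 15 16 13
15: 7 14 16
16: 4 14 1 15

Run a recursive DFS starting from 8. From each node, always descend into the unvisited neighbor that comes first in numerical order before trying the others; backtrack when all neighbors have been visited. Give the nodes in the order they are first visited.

8 → 2 → 1 → 3 → 4 → 5 → 12 → 9 → 13 → 6 → 10 → 11 → 7 → 15 → 14 → 16

Visit 8
8 → 2
2 → 1
1 → 3
3 → 4
4 → 5
5 → 12
12 → 9
5 → 13
13 → 6
6 → 10
6 → 11
11 → 7
7 → 15
15 → 14
14 → 16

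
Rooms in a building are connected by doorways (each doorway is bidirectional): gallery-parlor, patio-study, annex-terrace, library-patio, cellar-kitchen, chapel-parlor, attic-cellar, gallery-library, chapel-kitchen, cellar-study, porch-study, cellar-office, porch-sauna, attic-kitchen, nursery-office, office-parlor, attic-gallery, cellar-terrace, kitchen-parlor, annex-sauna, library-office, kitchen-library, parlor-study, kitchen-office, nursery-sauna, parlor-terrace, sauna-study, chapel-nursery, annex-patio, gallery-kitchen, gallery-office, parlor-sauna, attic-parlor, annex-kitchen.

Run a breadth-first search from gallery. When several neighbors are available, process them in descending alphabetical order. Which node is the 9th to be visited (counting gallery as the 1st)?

sauna

Visit gallery; enqueue parlor, office, library, kitchen, attic → queue [parlor, office, library, kitchen, attic]
Visit parlor; enqueue terrace, study, sauna, chapel → queue [office, library, kitchen, attic, terrace, study, sauna, chapel]
Visit office; enqueue nursery, cellar → queue [library, kitchen, attic, terrace, study, sauna, chapel, nursery, cellar]
Visit library; enqueue patio → queue [kitchen, attic, terrace, study, sauna, chapel, nursery, cellar, patio]
Visit kitchen; enqueue annex → queue [attic, terrace, study, sauna, chapel, nursery, cellar, patio, annex]
Visit attic → queue [terrace, study, sauna, chapel, nursery, cellar, patio, annex]
Visit terrace → queue [study, sauna, chapel, nursery, cellar, patio, annex]
Visit study; enqueue porch → queue [sauna, chapel, nursery, cellar, patio, annex, porch]
Visit sauna → queue [chapel, nursery, cellar, patio, annex, porch]
Visit chapel → queue [nursery, cellar, patio, annex, porch]
Visit nursery → queue [cellar, patio, annex, porch]
Visit cellar → queue [patio, annex, porch]
Visit patio → queue [annex, porch]
Visit annex → queue [porch]
Visit porch → queue []

Visit order: gallery, parlor, office, library, kitchen, attic, terrace, study, sauna, chapel, nursery, cellar, patio, annex, porch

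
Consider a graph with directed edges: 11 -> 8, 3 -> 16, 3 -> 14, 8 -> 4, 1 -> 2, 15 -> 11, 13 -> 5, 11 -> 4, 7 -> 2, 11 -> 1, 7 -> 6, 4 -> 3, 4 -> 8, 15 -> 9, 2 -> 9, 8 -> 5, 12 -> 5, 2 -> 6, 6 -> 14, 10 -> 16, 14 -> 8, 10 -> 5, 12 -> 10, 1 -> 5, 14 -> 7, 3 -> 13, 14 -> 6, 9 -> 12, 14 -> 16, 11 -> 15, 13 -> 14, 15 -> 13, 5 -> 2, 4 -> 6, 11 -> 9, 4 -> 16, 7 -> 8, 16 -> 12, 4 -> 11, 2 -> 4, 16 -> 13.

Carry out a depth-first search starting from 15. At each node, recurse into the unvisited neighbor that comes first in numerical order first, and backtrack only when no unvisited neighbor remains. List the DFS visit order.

15, 9, 12, 5, 2, 4, 3, 13, 14, 6, 7, 8, 16, 11, 1, 10

Visit 15
15 → 9
9 → 12
12 → 5
5 → 2
2 → 4
4 → 3
3 → 13
13 → 14
14 → 6
14 → 7
7 → 8
14 → 16
4 → 11
11 → 1
12 → 10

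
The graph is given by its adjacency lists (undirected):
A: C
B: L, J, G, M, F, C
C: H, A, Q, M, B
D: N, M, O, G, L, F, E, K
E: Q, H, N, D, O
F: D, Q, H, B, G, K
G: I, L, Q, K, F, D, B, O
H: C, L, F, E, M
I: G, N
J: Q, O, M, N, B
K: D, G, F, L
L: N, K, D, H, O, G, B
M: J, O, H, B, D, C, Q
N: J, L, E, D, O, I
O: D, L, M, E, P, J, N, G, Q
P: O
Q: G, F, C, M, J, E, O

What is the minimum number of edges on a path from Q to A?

Level 0: Q
Level 1: C, E, F, G, J, M, O
Level 2: A, B, D, H, I, K, L, N, P
A first appears at level 2.

2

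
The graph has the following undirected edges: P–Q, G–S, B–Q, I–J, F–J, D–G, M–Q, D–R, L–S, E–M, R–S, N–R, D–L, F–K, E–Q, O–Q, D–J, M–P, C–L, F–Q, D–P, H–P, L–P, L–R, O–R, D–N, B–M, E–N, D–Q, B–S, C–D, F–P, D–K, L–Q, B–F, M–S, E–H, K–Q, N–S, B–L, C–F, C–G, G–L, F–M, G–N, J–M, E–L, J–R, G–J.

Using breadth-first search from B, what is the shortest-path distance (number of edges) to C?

2

Level 0: B
Level 1: F, L, M, Q, S
Level 2: C, D, E, G, J, K, N, O, P, R
Level 3: H, I
C first appears at level 2.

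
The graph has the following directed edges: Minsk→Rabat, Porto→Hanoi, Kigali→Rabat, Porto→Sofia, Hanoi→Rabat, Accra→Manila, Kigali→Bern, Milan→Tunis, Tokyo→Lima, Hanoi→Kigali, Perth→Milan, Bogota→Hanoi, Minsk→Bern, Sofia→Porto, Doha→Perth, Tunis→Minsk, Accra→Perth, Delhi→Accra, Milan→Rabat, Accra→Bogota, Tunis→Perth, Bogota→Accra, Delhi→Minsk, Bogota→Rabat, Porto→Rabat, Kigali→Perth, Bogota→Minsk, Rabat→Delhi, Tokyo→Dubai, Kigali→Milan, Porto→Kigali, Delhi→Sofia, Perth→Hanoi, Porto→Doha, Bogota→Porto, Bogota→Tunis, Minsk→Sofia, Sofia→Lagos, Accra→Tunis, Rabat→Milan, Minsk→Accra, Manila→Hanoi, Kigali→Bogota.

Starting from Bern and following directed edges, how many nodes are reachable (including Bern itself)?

BFS from Bern visits: Bern
Reachable nodes: 1 of 19 total.

1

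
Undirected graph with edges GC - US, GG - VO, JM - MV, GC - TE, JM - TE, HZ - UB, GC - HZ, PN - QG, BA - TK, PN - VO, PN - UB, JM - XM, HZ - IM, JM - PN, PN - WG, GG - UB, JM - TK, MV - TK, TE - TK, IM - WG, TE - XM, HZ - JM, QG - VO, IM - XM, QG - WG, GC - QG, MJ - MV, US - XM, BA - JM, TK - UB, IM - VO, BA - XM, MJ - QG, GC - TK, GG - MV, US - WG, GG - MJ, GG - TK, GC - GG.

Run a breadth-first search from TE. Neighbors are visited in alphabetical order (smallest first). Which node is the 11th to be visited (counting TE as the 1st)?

MV

Visit TE; enqueue GC, JM, TK, XM → queue [GC, JM, TK, XM]
Visit GC; enqueue GG, HZ, QG, US → queue [JM, TK, XM, GG, HZ, QG, US]
Visit JM; enqueue BA, MV, PN → queue [TK, XM, GG, HZ, QG, US, BA, MV, PN]
Visit TK; enqueue UB → queue [XM, GG, HZ, QG, US, BA, MV, PN, UB]
Visit XM; enqueue IM → queue [GG, HZ, QG, US, BA, MV, PN, UB, IM]
Visit GG; enqueue MJ, VO → queue [HZ, QG, US, BA, MV, PN, UB, IM, MJ, VO]
Visit HZ → queue [QG, US, BA, MV, PN, UB, IM, MJ, VO]
Visit QG; enqueue WG → queue [US, BA, MV, PN, UB, IM, MJ, VO, WG]
Visit US → queue [BA, MV, PN, UB, IM, MJ, VO, WG]
Visit BA → queue [MV, PN, UB, IM, MJ, VO, WG]
Visit MV → queue [PN, UB, IM, MJ, VO, WG]
Visit PN → queue [UB, IM, MJ, VO, WG]
Visit UB → queue [IM, MJ, VO, WG]
Visit IM → queue [MJ, VO, WG]
Visit MJ → queue [VO, WG]
Visit VO → queue [WG]
Visit WG → queue []

Visit order: TE, GC, JM, TK, XM, GG, HZ, QG, US, BA, MV, PN, UB, IM, MJ, VO, WG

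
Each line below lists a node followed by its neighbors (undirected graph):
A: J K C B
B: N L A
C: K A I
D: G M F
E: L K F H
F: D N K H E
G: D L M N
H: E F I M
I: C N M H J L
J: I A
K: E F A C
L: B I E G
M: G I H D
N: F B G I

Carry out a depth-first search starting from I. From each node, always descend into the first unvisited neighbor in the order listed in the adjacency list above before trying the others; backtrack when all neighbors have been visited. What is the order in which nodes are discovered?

I, C, K, E, L, B, N, F, D, G, M, H, A, J

Visit I
I → C
C → K
K → E
E → L
L → B
B → N
N → F
F → D
D → G
G → M
M → H
B → A
A → J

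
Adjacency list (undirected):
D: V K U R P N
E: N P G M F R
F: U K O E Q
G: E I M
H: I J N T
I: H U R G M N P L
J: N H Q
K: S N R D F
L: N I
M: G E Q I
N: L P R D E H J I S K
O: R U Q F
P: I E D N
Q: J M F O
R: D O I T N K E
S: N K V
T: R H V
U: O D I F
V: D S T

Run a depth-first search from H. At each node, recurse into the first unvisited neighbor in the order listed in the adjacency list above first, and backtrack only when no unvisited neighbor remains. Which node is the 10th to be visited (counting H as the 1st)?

L

Visit H
H → I
I → U
U → O
O → R
R → D
D → V
V → S
S → N
N → L
N → P
P → E
E → G
G → M
M → Q
Q → J
Q → F
F → K
V → T

Visit order: H, I, U, O, R, D, V, S, N, L, P, E, G, M, Q, J, F, K, T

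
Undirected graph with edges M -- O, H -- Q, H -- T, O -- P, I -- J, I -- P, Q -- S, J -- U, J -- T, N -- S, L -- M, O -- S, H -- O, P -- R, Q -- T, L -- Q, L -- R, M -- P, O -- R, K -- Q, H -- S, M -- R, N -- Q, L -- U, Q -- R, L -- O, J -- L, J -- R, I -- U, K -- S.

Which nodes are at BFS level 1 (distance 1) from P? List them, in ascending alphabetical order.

I, M, O, R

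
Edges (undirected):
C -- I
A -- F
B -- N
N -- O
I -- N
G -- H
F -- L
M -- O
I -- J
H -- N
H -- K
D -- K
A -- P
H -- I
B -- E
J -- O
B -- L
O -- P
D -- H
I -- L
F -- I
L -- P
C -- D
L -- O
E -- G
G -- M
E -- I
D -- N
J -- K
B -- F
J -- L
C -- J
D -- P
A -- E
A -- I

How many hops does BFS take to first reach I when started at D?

2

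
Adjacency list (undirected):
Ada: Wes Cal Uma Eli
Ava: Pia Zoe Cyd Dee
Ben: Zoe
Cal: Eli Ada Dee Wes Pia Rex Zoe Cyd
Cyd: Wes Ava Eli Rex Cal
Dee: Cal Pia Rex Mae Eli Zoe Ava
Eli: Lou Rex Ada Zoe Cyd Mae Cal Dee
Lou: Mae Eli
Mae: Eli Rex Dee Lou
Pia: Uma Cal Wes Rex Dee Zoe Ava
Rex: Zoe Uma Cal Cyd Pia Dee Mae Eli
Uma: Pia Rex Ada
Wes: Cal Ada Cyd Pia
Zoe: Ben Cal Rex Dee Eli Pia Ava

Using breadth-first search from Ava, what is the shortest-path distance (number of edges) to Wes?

2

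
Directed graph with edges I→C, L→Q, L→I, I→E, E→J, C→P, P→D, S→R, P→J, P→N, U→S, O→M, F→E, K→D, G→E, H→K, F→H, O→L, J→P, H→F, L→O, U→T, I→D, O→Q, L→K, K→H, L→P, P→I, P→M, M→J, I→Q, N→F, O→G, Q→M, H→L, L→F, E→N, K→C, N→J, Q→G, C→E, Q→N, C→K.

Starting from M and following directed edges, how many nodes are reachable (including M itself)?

BFS from M visits: M, J, P, D, I, N, C, E, Q, F, K, G, H, L, O
Reachable nodes: 15 of 19 total.

15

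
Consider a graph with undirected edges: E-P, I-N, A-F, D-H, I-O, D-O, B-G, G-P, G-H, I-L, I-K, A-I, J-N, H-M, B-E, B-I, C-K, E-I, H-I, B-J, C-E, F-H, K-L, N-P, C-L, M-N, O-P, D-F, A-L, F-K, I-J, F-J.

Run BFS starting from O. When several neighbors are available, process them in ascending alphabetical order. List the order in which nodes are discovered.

O, D, I, P, F, H, A, B, E, J, K, L, N, G, M, C

Visit O; enqueue D, I, P → queue [D, I, P]
Visit D; enqueue F, H → queue [I, P, F, H]
Visit I; enqueue A, B, E, J, K, L, N → queue [P, F, H, A, B, E, J, K, L, N]
Visit P; enqueue G → queue [F, H, A, B, E, J, K, L, N, G]
Visit F → queue [H, A, B, E, J, K, L, N, G]
Visit H; enqueue M → queue [A, B, E, J, K, L, N, G, M]
Visit A → queue [B, E, J, K, L, N, G, M]
Visit B → queue [E, J, K, L, N, G, M]
Visit E; enqueue C → queue [J, K, L, N, G, M, C]
Visit J → queue [K, L, N, G, M, C]
Visit K → queue [L, N, G, M, C]
Visit L → queue [N, G, M, C]
Visit N → queue [G, M, C]
Visit G → queue [M, C]
Visit M → queue [C]
Visit C → queue []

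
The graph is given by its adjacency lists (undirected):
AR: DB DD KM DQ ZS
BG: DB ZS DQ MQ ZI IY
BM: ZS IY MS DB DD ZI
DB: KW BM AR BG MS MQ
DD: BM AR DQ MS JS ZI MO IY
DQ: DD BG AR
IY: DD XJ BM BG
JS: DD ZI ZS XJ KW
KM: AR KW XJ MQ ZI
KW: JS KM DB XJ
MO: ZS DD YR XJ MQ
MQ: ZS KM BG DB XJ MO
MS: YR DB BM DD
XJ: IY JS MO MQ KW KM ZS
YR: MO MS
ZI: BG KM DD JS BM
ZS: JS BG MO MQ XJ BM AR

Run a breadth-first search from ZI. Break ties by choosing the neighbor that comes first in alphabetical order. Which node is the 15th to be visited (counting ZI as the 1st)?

KW

Visit ZI; enqueue BG, BM, DD, JS, KM → queue [BG, BM, DD, JS, KM]
Visit BG; enqueue DB, DQ, IY, MQ, ZS → queue [BM, DD, JS, KM, DB, DQ, IY, MQ, ZS]
Visit BM; enqueue MS → queue [DD, JS, KM, DB, DQ, IY, MQ, ZS, MS]
Visit DD; enqueue AR, MO → queue [JS, KM, DB, DQ, IY, MQ, ZS, MS, AR, MO]
Visit JS; enqueue KW, XJ → queue [KM, DB, DQ, IY, MQ, ZS, MS, AR, MO, KW, XJ]
Visit KM → queue [DB, DQ, IY, MQ, ZS, MS, AR, MO, KW, XJ]
Visit DB → queue [DQ, IY, MQ, ZS, MS, AR, MO, KW, XJ]
Visit DQ → queue [IY, MQ, ZS, MS, AR, MO, KW, XJ]
Visit IY → queue [MQ, ZS, MS, AR, MO, KW, XJ]
Visit MQ → queue [ZS, MS, AR, MO, KW, XJ]
Visit ZS → queue [MS, AR, MO, KW, XJ]
Visit MS; enqueue YR → queue [AR, MO, KW, XJ, YR]
Visit AR → queue [MO, KW, XJ, YR]
Visit MO → queue [KW, XJ, YR]
Visit KW → queue [XJ, YR]
Visit XJ → queue [YR]
Visit YR → queue []

Visit order: ZI, BG, BM, DD, JS, KM, DB, DQ, IY, MQ, ZS, MS, AR, MO, KW, XJ, YR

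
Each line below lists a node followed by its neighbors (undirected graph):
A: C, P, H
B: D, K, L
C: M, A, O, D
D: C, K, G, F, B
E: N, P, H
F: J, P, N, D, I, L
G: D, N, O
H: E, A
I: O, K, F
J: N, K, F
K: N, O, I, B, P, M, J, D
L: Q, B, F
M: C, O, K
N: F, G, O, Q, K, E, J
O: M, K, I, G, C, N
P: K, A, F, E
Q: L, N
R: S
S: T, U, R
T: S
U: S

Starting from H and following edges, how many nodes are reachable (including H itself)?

BFS from H visits: H, E, A, P, N, C, K, F, Q, O, J, G, M, D, I, B, L
Reachable nodes: 17 of 21 total.

17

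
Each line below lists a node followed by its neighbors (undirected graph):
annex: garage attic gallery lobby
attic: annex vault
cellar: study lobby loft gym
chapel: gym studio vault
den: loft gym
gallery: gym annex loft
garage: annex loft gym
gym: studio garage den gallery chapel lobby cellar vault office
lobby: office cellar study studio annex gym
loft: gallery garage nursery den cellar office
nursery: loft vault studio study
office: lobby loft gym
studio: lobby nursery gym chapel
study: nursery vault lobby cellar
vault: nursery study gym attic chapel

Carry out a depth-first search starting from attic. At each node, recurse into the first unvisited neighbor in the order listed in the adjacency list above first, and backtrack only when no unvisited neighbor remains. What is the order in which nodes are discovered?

Visit attic
attic → annex
annex → garage
garage → loft
loft → gallery
gallery → gym
gym → studio
studio → lobby
lobby → office
lobby → cellar
cellar → study
study → nursery
nursery → vault
vault → chapel
gym → den

attic, annex, garage, loft, gallery, gym, studio, lobby, office, cellar, study, nursery, vault, chapel, den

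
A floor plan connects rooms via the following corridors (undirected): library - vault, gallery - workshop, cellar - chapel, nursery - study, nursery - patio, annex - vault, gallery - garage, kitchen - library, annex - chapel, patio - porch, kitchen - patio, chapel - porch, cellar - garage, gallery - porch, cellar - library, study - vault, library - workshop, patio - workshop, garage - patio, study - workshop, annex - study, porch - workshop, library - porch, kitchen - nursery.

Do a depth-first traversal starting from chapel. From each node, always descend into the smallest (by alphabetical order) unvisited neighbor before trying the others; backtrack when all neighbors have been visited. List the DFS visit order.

chapel -> annex -> study -> nursery -> kitchen -> library -> cellar -> garage -> gallery -> porch -> patio -> workshop -> vault

Visit chapel
chapel → annex
annex → study
study → nursery
nursery → kitchen
kitchen → library
library → cellar
cellar → garage
garage → gallery
gallery → porch
porch → patio
patio → workshop
library → vault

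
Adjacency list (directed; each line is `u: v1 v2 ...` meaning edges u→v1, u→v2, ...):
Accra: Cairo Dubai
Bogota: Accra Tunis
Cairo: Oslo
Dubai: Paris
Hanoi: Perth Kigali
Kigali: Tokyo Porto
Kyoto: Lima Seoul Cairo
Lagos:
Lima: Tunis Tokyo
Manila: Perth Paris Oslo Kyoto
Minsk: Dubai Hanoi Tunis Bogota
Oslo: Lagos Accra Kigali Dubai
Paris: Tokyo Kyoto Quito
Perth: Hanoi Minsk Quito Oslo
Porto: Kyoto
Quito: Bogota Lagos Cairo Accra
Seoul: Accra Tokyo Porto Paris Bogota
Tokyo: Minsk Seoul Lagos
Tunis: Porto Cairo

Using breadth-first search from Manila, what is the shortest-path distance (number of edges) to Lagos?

2

Level 0: Manila
Level 1: Kyoto, Oslo, Paris, Perth
Level 2: Accra, Cairo, Dubai, Hanoi, Kigali, Lagos, Lima, Minsk, Quito, Seoul, Tokyo
Level 3: Bogota, Porto, Tunis
Lagos first appears at level 2.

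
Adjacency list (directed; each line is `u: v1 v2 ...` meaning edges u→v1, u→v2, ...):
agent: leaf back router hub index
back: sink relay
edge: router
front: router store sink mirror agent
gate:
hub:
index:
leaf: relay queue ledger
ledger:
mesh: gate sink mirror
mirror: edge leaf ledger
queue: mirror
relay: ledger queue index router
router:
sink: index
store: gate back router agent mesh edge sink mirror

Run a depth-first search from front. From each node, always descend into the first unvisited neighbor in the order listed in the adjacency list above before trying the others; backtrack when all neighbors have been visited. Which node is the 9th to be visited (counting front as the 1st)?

Visit front
front → router
front → store
store → gate
store → back
back → sink
sink → index
back → relay
relay → ledger
relay → queue
queue → mirror
mirror → edge
mirror → leaf
store → agent
agent → hub
store → mesh

Visit order: front, router, store, gate, back, sink, index, relay, ledger, queue, mirror, edge, leaf, agent, hub, mesh

ledger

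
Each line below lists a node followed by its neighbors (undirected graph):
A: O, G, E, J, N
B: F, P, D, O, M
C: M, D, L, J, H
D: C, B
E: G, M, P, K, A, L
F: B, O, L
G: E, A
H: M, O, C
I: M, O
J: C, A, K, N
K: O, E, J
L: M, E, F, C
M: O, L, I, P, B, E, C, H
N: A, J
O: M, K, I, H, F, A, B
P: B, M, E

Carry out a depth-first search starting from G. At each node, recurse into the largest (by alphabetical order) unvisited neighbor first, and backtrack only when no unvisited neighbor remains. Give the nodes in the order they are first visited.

G E P M O K J N A C L F B D H I

Visit G
G → E
E → P
P → M
M → O
O → K
K → J
J → N
N → A
J → C
C → L
L → F
F → B
B → D
C → H
O → I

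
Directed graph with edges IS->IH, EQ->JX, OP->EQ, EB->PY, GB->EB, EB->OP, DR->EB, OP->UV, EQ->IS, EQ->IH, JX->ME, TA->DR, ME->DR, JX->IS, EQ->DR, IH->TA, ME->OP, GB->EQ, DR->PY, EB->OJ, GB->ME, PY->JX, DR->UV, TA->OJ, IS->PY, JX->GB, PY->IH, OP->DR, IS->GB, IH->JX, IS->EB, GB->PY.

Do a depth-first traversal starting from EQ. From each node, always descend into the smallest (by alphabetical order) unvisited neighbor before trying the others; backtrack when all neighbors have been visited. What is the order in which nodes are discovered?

EQ → DR → EB → OJ → OP → UV → PY → IH → JX → GB → ME → IS → TA

Visit EQ
EQ → DR
DR → EB
EB → OJ
EB → OP
OP → UV
EB → PY
PY → IH
IH → JX
JX → GB
GB → ME
JX → IS
IH → TA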